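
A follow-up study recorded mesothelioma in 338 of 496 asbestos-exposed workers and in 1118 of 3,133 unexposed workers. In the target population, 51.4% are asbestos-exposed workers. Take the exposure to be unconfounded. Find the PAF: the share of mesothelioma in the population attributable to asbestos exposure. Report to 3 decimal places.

PAF ≈ 0.319

p₁ = P(outcome | exposed) = 338/496 = 0.68145
p₀ = P(outcome | unexposed) = 1118/3133 = 0.35685
Overall risk P(Y=1) = π·p₁ + (1−π)·p₀ = 0.514×0.68145 + 0.486×0.35685 = 0.52369.
Under exogeneity, PAF = [P(Y=1) − p₀] / P(Y=1).
PAF = (0.52369 − 0.35685) / 0.52369 ≈ 0.3186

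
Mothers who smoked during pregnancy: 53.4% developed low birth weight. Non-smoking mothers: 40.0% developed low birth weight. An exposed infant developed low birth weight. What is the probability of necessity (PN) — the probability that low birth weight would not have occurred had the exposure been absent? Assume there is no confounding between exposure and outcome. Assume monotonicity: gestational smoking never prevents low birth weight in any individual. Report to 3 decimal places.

PN ≈ 0.251

p₁ = 0.534, p₀ = 0.4.
Under exogeneity and monotonicity, PN = (p₁ − p₀) / p₁.
PN = (0.534 − 0.4) / 0.534 = 0.134 / 0.534 ≈ 0.2509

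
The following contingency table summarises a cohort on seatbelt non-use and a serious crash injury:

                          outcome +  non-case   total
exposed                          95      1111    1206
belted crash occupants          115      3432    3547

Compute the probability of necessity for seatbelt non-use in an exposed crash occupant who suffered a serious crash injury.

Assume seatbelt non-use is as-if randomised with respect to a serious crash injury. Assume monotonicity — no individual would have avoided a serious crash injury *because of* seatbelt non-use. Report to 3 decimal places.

PN ≈ 0.588

p₁ = P(outcome | exposed) = 95/1206 = 0.078773
p₀ = P(outcome | unexposed) = 115/3547 = 0.032422
Under exogeneity and monotonicity, PN = (p₁ − p₀) / p₁.
PN = (0.078773 − 0.032422) / 0.078773 = 0.046351 / 0.078773 ≈ 0.5884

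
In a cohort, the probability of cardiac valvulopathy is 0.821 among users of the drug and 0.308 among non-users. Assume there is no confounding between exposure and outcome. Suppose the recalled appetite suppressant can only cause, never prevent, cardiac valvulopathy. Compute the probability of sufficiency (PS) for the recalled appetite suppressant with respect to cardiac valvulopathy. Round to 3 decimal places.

PS ≈ 0.741

Let p₁ = 0.821, p₀ = 0.308.
Under exogeneity and monotonicity, PS = (p₁ − p₀) / (1 − p₀).
PS = (0.821 − 0.308) / (1 − 0.308) = 0.513 / 0.692 ≈ 0.7413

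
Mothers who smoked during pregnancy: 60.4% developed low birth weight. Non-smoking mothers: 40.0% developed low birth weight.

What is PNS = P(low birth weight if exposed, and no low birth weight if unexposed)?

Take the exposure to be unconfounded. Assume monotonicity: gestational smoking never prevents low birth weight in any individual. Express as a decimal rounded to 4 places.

PNS ≈ 0.2040

p₁ = 0.604, p₀ = 0.4.
Under exogeneity and monotonicity, PNS = p₁ − p₀.
PNS = 0.604 − 0.4 = 0.204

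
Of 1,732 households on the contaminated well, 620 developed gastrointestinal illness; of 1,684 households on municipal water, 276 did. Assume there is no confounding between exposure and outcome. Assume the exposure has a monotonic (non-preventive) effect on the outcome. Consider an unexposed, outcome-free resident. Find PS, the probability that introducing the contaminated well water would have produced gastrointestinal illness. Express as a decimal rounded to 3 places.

PS ≈ 0.232

p₁ = P(outcome | exposed) = 620/1732 = 0.35797
p₀ = P(outcome | unexposed) = 276/1684 = 0.1639
Under exogeneity and monotonicity, PS = (p₁ − p₀) / (1 − p₀).
PS = (0.35797 − 0.1639) / (1 − 0.1639) = 0.19407 / 0.8361 ≈ 0.2321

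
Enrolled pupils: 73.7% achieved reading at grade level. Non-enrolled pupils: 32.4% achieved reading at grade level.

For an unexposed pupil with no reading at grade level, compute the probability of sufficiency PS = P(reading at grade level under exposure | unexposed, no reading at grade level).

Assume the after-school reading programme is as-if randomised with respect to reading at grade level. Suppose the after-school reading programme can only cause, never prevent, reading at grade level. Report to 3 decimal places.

PS ≈ 0.611

p₁ = 0.737, p₀ = 0.324.
Under exogeneity and monotonicity, PS = (p₁ − p₀) / (1 − p₀).
PS = (0.737 − 0.324) / (1 − 0.324) = 0.413 / 0.676 ≈ 0.6109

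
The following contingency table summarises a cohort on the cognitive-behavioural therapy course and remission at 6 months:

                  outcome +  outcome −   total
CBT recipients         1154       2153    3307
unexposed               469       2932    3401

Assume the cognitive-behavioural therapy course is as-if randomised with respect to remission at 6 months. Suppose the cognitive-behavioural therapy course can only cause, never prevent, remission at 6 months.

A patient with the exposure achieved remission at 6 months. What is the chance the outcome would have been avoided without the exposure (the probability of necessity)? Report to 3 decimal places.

p₁ = P(outcome | exposed) = 1154/3307 = 0.34896
p₀ = P(outcome | unexposed) = 469/3401 = 0.1379
Under exogeneity and monotonicity, PN = (p₁ − p₀) / p₁.
PN = (0.34896 − 0.1379) / 0.34896 = 0.21106 / 0.34896 ≈ 0.6048

PN ≈ 0.605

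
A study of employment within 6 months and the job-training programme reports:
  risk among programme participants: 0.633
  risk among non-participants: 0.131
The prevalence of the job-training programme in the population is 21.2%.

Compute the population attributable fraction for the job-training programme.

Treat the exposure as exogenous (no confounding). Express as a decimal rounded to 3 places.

Let p₁ = 0.633, p₀ = 0.131.
Overall risk P(Y=1) = π·p₁ + (1−π)·p₀ = 0.212×0.633 + 0.788×0.131 = 0.23742.
Under exogeneity, PAF = [P(Y=1) − p₀] / P(Y=1).
PAF = (0.23742 − 0.131) / 0.23742 ≈ 0.4482

PAF ≈ 0.448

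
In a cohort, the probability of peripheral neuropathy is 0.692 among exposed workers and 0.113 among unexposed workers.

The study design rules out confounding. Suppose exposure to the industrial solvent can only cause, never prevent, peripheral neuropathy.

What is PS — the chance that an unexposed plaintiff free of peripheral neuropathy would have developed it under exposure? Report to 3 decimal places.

PS ≈ 0.653

Let p₁ = 0.692, p₀ = 0.113.
Under exogeneity and monotonicity, PS = (p₁ − p₀) / (1 − p₀).
PS = (0.692 − 0.113) / (1 − 0.113) = 0.579 / 0.887 ≈ 0.6528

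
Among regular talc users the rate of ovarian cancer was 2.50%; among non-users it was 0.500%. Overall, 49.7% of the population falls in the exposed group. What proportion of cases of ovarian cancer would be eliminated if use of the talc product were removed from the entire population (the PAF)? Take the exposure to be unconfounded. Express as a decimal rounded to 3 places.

p₁ = 0.025, p₀ = 0.005.
Overall risk P(Y=1) = π·p₁ + (1−π)·p₀ = 0.497×0.025 + 0.503×0.005 = 0.01494.
Under exogeneity, PAF = [P(Y=1) − p₀] / P(Y=1).
PAF = (0.01494 − 0.005) / 0.01494 ≈ 0.6653

PAF ≈ 0.665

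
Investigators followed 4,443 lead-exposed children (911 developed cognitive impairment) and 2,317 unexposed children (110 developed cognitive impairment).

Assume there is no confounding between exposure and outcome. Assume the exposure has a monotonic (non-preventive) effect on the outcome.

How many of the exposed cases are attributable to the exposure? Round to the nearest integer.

p₁ = P(outcome | exposed) = 911/4443 = 0.20504
p₀ = P(outcome | unexposed) = 110/2317 = 0.047475
PN = (p₁ − p₀)/p₁ = (0.20504 − 0.047475) / 0.20504 ≈ 0.76846.
Attributable cases ≈ PN × (exposed cases) = 0.76846 × 911 ≈ 700.07.

about 700 cases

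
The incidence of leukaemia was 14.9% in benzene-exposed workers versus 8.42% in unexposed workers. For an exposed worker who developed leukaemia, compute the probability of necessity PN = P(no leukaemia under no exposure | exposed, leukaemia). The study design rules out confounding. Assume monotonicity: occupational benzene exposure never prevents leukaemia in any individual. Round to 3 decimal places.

p₁ = 0.149, p₀ = 0.0842.
Under exogeneity and monotonicity, PN = (p₁ − p₀) / p₁.
PN = (0.149 − 0.0842) / 0.149 = 0.0648 / 0.149 ≈ 0.4349

PN ≈ 0.435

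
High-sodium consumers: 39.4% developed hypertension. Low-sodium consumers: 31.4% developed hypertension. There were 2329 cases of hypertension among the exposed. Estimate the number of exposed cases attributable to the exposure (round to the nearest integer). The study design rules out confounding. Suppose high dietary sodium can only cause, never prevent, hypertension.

about 473 cases

p₁ = 0.394, p₀ = 0.314.
PN = (p₁ − p₀)/p₁ = (0.394 − 0.314) / 0.394 ≈ 0.20305.
Attributable cases ≈ PN × (exposed cases) = 0.20305 × 2329 ≈ 472.89.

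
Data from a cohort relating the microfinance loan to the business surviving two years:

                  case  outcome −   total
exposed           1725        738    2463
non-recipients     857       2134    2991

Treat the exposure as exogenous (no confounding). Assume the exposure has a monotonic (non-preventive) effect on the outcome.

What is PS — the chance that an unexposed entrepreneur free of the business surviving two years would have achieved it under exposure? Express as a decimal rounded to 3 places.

PS ≈ 0.580

p₁ = P(outcome | exposed) = 1725/2463 = 0.70037
p₀ = P(outcome | unexposed) = 857/2991 = 0.28653
Under exogeneity and monotonicity, PS = (p₁ − p₀)/(1 − p₀).
PS = (0.70037 − 0.28653) / 0.71347 ≈ 0.5800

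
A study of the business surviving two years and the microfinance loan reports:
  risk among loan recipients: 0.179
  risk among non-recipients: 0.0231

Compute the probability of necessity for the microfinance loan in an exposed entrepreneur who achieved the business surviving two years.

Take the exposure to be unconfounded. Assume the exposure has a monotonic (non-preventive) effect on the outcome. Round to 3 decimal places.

PN ≈ 0.871

Let p₁ = 0.179, p₀ = 0.0231.
Under exogeneity and monotonicity, PN = (p₁ − p₀) / p₁.
PN = (0.179 − 0.0231) / 0.179 = 0.1559 / 0.179 ≈ 0.8709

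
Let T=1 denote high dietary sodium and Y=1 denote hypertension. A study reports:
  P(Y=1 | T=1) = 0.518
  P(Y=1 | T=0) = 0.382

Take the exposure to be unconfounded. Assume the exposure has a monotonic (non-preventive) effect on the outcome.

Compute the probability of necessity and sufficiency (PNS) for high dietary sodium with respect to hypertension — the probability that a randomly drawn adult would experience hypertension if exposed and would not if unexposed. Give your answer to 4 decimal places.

Let p₁ = 0.518, p₀ = 0.382.
Under exogeneity and monotonicity, PNS = p₁ − p₀.
PNS = 0.518 − 0.382 = 0.136

PNS ≈ 0.1360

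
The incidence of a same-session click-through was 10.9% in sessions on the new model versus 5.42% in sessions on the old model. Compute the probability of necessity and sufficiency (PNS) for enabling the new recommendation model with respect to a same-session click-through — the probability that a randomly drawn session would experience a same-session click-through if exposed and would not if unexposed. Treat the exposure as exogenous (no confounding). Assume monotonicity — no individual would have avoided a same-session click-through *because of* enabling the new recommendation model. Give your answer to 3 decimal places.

PNS ≈ 0.055

p₁ = 0.109, p₀ = 0.0542.
Under exogeneity and monotonicity, PNS = p₁ − p₀.
PNS = 0.109 − 0.0542 = 0.0548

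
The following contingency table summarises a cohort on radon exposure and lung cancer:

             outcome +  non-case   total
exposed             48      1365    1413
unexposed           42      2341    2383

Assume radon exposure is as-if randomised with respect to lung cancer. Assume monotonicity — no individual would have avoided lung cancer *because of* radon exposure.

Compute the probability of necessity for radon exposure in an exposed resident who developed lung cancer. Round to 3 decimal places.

PN ≈ 0.481

p₁ = P(outcome | exposed) = 48/1413 = 0.03397
p₀ = P(outcome | unexposed) = 42/2383 = 0.017625
Under exogeneity and monotonicity, PN = (p₁ − p₀) / p₁.
PN = (0.03397 − 0.017625) / 0.03397 = 0.016345 / 0.03397 ≈ 0.4812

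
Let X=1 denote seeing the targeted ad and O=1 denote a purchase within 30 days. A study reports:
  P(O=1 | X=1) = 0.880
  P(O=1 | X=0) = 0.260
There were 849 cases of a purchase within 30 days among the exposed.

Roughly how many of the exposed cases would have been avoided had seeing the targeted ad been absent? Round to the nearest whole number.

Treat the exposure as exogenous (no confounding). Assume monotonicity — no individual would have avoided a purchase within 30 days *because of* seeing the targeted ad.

about 598 cases

Let p₁ = 0.88, p₀ = 0.26.
PN = (p₁ − p₀)/p₁ = (0.88 − 0.26) / 0.88 ≈ 0.70455.
Attributable cases ≈ PN × (exposed cases) = 0.70455 × 849 ≈ 598.16.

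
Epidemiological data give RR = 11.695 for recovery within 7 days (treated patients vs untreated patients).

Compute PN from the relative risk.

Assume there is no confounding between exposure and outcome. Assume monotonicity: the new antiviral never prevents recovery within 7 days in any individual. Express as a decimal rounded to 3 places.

Under exogeneity and monotonicity, PN = (RR − 1) / RR = 1 − 1/RR.
PN = (11.695 − 1) / 11.695 = 10.7 / 11.695 ≈ 0.9145

PN ≈ 0.914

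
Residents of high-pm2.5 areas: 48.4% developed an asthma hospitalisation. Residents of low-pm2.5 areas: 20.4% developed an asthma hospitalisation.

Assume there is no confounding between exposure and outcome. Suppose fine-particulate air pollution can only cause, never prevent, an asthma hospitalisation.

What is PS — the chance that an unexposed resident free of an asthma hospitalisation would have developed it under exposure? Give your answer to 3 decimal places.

p₁ = 0.484, p₀ = 0.204.
Under exogeneity and monotonicity, PS = (p₁ − p₀) / (1 − p₀).
PS = (0.484 − 0.204) / (1 − 0.204) = 0.28 / 0.796 ≈ 0.3518

PS ≈ 0.352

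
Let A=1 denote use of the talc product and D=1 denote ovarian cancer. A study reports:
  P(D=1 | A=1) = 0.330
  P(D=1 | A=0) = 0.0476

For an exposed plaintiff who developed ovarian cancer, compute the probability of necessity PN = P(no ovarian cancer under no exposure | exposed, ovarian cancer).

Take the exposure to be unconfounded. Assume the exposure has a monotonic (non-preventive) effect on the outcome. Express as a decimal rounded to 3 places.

Let p₁ = 0.33, p₀ = 0.0476.
Under exogeneity and monotonicity, PN = (p₁ − p₀) / p₁.
PN = (0.33 − 0.0476) / 0.33 = 0.2824 / 0.33 ≈ 0.8558

PN ≈ 0.856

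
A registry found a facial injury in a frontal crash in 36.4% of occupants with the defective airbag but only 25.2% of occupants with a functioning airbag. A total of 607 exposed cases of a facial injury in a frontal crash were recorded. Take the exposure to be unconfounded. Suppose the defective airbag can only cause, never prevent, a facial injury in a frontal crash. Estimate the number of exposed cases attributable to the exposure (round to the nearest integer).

p₁ = 0.364, p₀ = 0.252.
PN = (p₁ − p₀)/p₁ = (0.364 − 0.252) / 0.364 ≈ 0.30769.
Attributable cases ≈ PN × (exposed cases) = 0.30769 × 607 ≈ 186.77.

about 187 cases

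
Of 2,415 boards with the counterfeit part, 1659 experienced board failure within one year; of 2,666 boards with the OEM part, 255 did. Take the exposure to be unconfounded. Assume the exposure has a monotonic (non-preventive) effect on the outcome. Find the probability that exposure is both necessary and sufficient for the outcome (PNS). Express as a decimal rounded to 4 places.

PNS ≈ 0.5913

p₁ = P(outcome | exposed) = 1659/2415 = 0.68696
p₀ = P(outcome | unexposed) = 255/2666 = 0.095649
Under exogeneity and monotonicity, PNS = p₁ − p₀.
PNS = 0.68696 − 0.095649 = 0.59131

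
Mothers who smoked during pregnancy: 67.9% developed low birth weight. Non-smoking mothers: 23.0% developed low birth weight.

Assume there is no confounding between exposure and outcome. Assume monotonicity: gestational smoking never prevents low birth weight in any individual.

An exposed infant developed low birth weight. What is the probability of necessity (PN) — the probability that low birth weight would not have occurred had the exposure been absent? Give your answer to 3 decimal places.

p₁ = 0.679, p₀ = 0.23.
Under exogeneity and monotonicity, PN = (p₁ − p₀) / p₁.
PN = (0.679 − 0.23) / 0.679 = 0.449 / 0.679 ≈ 0.6613

PN ≈ 0.661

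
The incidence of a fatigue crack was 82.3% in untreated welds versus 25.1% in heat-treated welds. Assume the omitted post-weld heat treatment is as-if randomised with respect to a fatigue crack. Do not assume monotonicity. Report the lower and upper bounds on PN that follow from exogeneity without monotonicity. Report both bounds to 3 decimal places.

p₁ = 0.823, p₀ = 0.251.
Under exogeneity alone the bounds on PN are max{0,(p₁−p₀)/p₁} ≤ PN ≤ min{1,(1−p₀)/p₁}.
  lower = (p₁ − p₀)/p₁ = 0.572 / 0.823 ≈ 0.6950
  upper = min{1, (1 − p₀)/p₁} = 0.749 / 0.823 ≈ 0.9101

0.695 ≤ PN ≤ 0.910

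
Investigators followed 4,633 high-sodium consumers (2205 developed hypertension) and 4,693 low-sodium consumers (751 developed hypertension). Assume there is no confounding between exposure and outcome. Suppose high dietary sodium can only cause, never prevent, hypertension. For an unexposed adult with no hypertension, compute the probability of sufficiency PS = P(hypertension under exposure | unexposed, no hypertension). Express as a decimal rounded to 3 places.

PS ≈ 0.376

p₁ = P(outcome | exposed) = 2205/4633 = 0.47593
p₀ = P(outcome | unexposed) = 751/4693 = 0.16003
Under exogeneity and monotonicity, PS = (p₁ − p₀) / (1 − p₀).
PS = (0.47593 − 0.16003) / (1 − 0.16003) = 0.31591 / 0.83997 ≈ 0.3761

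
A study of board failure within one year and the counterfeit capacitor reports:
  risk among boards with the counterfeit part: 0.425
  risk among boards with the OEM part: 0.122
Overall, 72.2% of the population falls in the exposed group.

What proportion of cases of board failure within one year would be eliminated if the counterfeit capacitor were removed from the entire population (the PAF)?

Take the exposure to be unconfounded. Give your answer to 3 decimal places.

Let p₁ = 0.425, p₀ = 0.122.
Overall risk P(Y=1) = π·p₁ + (1−π)·p₀ = 0.722×0.425 + 0.278×0.122 = 0.34077.
Under exogeneity, PAF = [P(Y=1) − p₀] / P(Y=1).
PAF = (0.34077 − 0.122) / 0.34077 ≈ 0.6420

PAF ≈ 0.642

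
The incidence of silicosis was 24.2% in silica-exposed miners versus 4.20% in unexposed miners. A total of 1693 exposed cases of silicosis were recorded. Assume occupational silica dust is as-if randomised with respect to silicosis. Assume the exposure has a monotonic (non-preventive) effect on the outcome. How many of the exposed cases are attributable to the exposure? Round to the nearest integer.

p₁ = 0.242, p₀ = 0.042.
PN = (p₁ − p₀)/p₁ = (0.242 − 0.042) / 0.242 ≈ 0.82645.
Attributable cases ≈ PN × (exposed cases) = 0.82645 × 1693 ≈ 1399.17.

about 1399 cases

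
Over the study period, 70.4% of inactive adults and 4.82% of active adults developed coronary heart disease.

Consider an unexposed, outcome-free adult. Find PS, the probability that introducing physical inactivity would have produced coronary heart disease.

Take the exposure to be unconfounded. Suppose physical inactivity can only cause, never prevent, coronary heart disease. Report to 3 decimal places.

PS ≈ 0.689

p₁ = 0.704, p₀ = 0.0482.
Under exogeneity and monotonicity, PS = (p₁ − p₀) / (1 − p₀).
PS = (0.704 − 0.0482) / (1 − 0.0482) = 0.6558 / 0.9518 ≈ 0.6890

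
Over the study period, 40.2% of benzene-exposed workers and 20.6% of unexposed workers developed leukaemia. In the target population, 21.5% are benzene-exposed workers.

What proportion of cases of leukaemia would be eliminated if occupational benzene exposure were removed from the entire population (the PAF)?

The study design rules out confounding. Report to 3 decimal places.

PAF ≈ 0.170

p₁ = 0.402, p₀ = 0.206.
Overall risk P(Y=1) = π·p₁ + (1−π)·p₀ = 0.215×0.402 + 0.785×0.206 = 0.24814.
Under exogeneity, PAF = [P(Y=1) − p₀] / P(Y=1).
PAF = (0.24814 − 0.206) / 0.24814 ≈ 0.1698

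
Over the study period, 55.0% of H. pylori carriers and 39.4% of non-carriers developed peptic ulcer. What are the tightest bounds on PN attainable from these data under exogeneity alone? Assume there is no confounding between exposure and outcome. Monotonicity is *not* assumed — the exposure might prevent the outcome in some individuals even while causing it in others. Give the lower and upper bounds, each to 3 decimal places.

0.284 ≤ PN ≤ 1.000

p₁ = 0.55, p₀ = 0.394.
Under exogeneity alone the bounds on PN are max{0,(p₁−p₀)/p₁} ≤ PN ≤ min{1,(1−p₀)/p₁}.
  lower = (p₁ − p₀)/p₁ = 0.156 / 0.55 ≈ 0.2836
  upper = min{1, (1 − p₀)/p₁} = 0.606 / 0.55 ≈ 1.1018 → capped at 1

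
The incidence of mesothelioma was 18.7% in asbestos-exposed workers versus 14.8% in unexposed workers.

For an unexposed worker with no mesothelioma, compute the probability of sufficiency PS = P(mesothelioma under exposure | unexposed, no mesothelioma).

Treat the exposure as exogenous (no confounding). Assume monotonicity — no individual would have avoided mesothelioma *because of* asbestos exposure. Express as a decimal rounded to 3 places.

p₁ = 0.187, p₀ = 0.148.
Under exogeneity and monotonicity, PS = (p₁ − p₀) / (1 − p₀).
PS = (0.187 − 0.148) / (1 − 0.148) = 0.039 / 0.852 ≈ 0.0458

PS ≈ 0.046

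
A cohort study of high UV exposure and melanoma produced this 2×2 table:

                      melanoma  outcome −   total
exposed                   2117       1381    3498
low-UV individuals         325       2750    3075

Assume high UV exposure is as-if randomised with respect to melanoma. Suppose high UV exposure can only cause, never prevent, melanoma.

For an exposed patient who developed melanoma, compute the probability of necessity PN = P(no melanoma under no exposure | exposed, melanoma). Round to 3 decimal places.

PN ≈ 0.825

p₁ = P(outcome | exposed) = 2117/3498 = 0.6052
p₀ = P(outcome | unexposed) = 325/3075 = 0.10569
Under exogeneity and monotonicity, PN = (p₁ − p₀)/p₁.
PN = (0.6052 − 0.10569) / 0.6052 ≈ 0.8254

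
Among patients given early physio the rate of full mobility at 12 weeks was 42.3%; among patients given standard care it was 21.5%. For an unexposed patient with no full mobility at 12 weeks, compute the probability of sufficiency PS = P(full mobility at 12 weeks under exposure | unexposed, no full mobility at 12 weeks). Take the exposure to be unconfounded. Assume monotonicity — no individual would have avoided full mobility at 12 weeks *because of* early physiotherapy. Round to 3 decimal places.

PS ≈ 0.265

p₁ = 0.423, p₀ = 0.215.
Under exogeneity and monotonicity, PS = (p₁ − p₀) / (1 − p₀).
PS = (0.423 − 0.215) / (1 − 0.215) = 0.208 / 0.785 ≈ 0.2650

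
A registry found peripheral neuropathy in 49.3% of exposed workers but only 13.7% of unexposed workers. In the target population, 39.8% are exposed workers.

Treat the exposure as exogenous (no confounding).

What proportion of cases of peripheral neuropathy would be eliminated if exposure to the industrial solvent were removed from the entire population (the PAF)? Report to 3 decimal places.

PAF ≈ 0.508

p₁ = 0.493, p₀ = 0.137.
Overall risk P(Y=1) = π·p₁ + (1−π)·p₀ = 0.398×0.493 + 0.602×0.137 = 0.27869.
Under exogeneity, PAF = [P(Y=1) − p₀] / P(Y=1).
PAF = (0.27869 − 0.137) / 0.27869 ≈ 0.5084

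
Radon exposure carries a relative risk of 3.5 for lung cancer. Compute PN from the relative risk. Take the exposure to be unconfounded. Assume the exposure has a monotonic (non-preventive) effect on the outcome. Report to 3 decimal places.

Under exogeneity and monotonicity, PN = (RR − 1) / RR = 1 − 1/RR.
PN = (3.5 − 1) / 3.5 = 2.5 / 3.5 ≈ 0.7143

PN ≈ 0.714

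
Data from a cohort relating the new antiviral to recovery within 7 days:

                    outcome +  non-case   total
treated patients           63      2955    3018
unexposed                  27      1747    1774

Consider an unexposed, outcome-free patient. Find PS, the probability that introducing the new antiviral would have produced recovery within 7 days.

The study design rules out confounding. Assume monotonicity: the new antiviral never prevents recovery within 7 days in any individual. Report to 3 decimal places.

p₁ = P(outcome | exposed) = 63/3018 = 0.020875
p₀ = P(outcome | unexposed) = 27/1774 = 0.01522
Under exogeneity and monotonicity, PS = (p₁ − p₀)/(1 − p₀).
PS = (0.020875 − 0.01522) / 0.98478 ≈ 0.0057

PS ≈ 0.006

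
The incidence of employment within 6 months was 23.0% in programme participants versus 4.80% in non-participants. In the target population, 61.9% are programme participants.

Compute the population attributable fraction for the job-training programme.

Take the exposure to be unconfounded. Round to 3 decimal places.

p₁ = 0.23, p₀ = 0.048.
Overall risk P(Y=1) = π·p₁ + (1−π)·p₀ = 0.619×0.23 + 0.381×0.048 = 0.16066.
Under exogeneity, PAF = [P(Y=1) − p₀] / P(Y=1).
PAF = (0.16066 − 0.048) / 0.16066 ≈ 0.7012

PAF ≈ 0.701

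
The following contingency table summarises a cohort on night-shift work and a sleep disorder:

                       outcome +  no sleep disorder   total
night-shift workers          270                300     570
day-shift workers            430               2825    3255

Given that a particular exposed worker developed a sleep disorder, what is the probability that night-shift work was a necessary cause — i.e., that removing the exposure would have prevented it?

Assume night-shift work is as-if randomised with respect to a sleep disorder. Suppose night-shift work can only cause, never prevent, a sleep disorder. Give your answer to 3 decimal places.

p₁ = P(outcome | exposed) = 270/570 = 0.47368
p₀ = P(outcome | unexposed) = 430/3255 = 0.1321
Under exogeneity and monotonicity, PN = (p₁ − p₀) / p₁.
PN = (0.47368 − 0.1321) / 0.47368 = 0.34158 / 0.47368 ≈ 0.7211

PN ≈ 0.721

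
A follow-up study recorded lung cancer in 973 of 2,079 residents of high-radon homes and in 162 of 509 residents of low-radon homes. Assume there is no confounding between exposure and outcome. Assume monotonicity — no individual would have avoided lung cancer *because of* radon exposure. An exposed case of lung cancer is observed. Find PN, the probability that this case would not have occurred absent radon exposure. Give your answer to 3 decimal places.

p₁ = P(outcome | exposed) = 973/2079 = 0.46801
p₀ = P(outcome | unexposed) = 162/509 = 0.31827
Under exogeneity and monotonicity, PN = (p₁ − p₀) / p₁.
PN = (0.46801 − 0.31827) / 0.46801 = 0.14974 / 0.46801 ≈ 0.3200

PN ≈ 0.320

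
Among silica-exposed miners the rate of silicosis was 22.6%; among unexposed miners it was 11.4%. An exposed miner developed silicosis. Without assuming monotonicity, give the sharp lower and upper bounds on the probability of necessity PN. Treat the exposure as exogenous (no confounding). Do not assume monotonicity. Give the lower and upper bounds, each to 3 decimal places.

0.496 ≤ PN ≤ 1.000

p₁ = 0.226, p₀ = 0.114.
Under exogeneity alone the bounds on PN are max{0,(p₁−p₀)/p₁} ≤ PN ≤ min{1,(1−p₀)/p₁}.
  lower = (p₁ − p₀)/p₁ = 0.112 / 0.226 ≈ 0.4956
  upper = min{1, (1 − p₀)/p₁} = 0.886 / 0.226 ≈ 3.9204 → capped at 1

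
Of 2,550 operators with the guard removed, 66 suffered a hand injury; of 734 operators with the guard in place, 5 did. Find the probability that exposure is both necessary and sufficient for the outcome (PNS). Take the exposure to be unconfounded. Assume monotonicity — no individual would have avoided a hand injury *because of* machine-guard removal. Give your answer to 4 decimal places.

PNS ≈ 0.0191

p₁ = P(outcome | exposed) = 66/2550 = 0.025882
p₀ = P(outcome | unexposed) = 5/734 = 0.006812
Under exogeneity and monotonicity, PNS = p₁ − p₀.
PNS = 0.025882 − 0.006812 = 0.01907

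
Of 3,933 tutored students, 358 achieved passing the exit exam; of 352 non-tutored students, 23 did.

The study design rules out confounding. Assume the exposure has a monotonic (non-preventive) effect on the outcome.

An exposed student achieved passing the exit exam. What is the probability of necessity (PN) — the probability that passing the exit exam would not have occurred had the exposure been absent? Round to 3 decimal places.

PN ≈ 0.282

p₁ = P(outcome | exposed) = 358/3933 = 0.091025
p₀ = P(outcome | unexposed) = 23/352 = 0.065341
Under exogeneity and monotonicity, PN = (p₁ − p₀) / p₁.
PN = (0.091025 − 0.065341) / 0.091025 = 0.025684 / 0.091025 ≈ 0.2822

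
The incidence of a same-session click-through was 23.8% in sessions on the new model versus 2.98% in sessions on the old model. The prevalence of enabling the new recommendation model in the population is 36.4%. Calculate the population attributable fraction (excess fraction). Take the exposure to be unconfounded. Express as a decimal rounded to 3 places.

p₁ = 0.238, p₀ = 0.0298.
Overall risk P(Y=1) = π·p₁ + (1−π)·p₀ = 0.364×0.238 + 0.636×0.0298 = 0.10558.
Under exogeneity, PAF = [P(Y=1) − p₀] / P(Y=1).
PAF = (0.10558 − 0.0298) / 0.10558 ≈ 0.7178

PAF ≈ 0.718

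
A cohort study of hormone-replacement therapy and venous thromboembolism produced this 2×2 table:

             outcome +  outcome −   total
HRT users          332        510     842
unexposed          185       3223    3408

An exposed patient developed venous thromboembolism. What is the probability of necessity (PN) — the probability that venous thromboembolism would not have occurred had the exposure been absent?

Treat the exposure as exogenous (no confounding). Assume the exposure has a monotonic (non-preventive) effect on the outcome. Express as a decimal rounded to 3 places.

p₁ = P(outcome | exposed) = 332/842 = 0.3943
p₀ = P(outcome | unexposed) = 185/3408 = 0.054284
Under exogeneity and monotonicity, PN = (p₁ − p₀) / p₁.
PN = (0.3943 − 0.054284) / 0.3943 = 0.34002 / 0.3943 ≈ 0.8623

PN ≈ 0.862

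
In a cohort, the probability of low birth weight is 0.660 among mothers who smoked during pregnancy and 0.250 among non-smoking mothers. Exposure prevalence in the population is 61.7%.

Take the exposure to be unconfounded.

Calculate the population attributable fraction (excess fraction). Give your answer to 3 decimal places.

PAF ≈ 0.503

Let p₁ = 0.66, p₀ = 0.25.
Overall risk P(Y=1) = π·p₁ + (1−π)·p₀ = 0.617×0.66 + 0.383×0.25 = 0.50297.
Under exogeneity, PAF = [P(Y=1) − p₀] / P(Y=1).
PAF = (0.50297 − 0.25) / 0.50297 ≈ 0.5030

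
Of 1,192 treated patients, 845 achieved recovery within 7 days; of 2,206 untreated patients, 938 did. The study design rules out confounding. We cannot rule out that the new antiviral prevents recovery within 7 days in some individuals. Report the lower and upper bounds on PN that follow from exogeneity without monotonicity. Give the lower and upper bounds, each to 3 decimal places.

0.400 ≤ PN ≤ 0.811

p₁ = P(outcome | exposed) = 845/1192 = 0.70889
p₀ = P(outcome | unexposed) = 938/2206 = 0.4252
Under exogeneity alone the bounds on PN are max{0,(p₁−p₀)/p₁} ≤ PN ≤ min{1,(1−p₀)/p₁}.
  lower = (p₁ − p₀)/p₁ = 0.28369 / 0.70889 ≈ 0.4002
  upper = min{1, (1 − p₀)/p₁} = 0.5748 / 0.70889 ≈ 0.8108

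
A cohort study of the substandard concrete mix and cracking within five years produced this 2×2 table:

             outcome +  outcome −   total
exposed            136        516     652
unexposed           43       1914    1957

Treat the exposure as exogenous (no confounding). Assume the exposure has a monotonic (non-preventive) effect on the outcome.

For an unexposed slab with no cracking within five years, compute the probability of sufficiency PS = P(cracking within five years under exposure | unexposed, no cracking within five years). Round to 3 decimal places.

p₁ = P(outcome | exposed) = 136/652 = 0.20859
p₀ = P(outcome | unexposed) = 43/1957 = 0.021972
Under exogeneity and monotonicity, PS = (p₁ − p₀) / (1 − p₀).
PS = (0.20859 − 0.021972) / (1 − 0.021972) = 0.18662 / 0.97803 ≈ 0.1908

PS ≈ 0.191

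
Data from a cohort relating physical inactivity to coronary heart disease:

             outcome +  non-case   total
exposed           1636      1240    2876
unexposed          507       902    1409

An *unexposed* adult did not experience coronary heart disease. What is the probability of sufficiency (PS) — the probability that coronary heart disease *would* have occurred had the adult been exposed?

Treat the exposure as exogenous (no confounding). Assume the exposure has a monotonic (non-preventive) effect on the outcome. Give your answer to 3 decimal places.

PS ≈ 0.327

p₁ = P(outcome | exposed) = 1636/2876 = 0.56885
p₀ = P(outcome | unexposed) = 507/1409 = 0.35983
Under exogeneity and monotonicity, PS = (p₁ − p₀) / (1 − p₀).
PS = (0.56885 − 0.35983) / (1 − 0.35983) = 0.20902 / 0.64017 ≈ 0.3265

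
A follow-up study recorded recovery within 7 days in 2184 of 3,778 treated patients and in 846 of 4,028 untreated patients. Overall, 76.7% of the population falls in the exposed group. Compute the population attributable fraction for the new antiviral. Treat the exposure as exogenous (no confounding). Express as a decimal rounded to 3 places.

PAF ≈ 0.573

p₁ = P(outcome | exposed) = 2184/3778 = 0.57808
p₀ = P(outcome | unexposed) = 846/4028 = 0.21003
Overall risk P(Y=1) = π·p₁ + (1−π)·p₀ = 0.767×0.57808 + 0.233×0.21003 = 0.49233.
Under exogeneity, PAF = [P(Y=1) − p₀] / P(Y=1).
PAF = (0.49233 − 0.21003) / 0.49233 ≈ 0.5734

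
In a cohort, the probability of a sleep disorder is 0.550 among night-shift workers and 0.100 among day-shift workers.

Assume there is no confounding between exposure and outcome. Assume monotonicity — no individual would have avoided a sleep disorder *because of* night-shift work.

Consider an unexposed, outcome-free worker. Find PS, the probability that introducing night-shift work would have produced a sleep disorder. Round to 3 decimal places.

PS ≈ 0.500

Let p₁ = 0.55, p₀ = 0.1.
Under exogeneity and monotonicity, PS = (p₁ − p₀) / (1 − p₀).
PS = (0.55 − 0.1) / (1 − 0.1) = 0.45 / 0.9 ≈ 0.5000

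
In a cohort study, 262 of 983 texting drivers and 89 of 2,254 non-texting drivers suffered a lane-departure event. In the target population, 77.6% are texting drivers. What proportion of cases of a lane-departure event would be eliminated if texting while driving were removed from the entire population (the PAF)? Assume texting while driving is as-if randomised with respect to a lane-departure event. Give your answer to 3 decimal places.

p₁ = P(outcome | exposed) = 262/983 = 0.26653
p₀ = P(outcome | unexposed) = 89/2254 = 0.039485
Overall risk P(Y=1) = π·p₁ + (1−π)·p₀ = 0.776×0.26653 + 0.224×0.039485 = 0.21567.
Under exogeneity, PAF = [P(Y=1) − p₀] / P(Y=1).
PAF = (0.21567 − 0.039485) / 0.21567 ≈ 0.8169

PAF ≈ 0.817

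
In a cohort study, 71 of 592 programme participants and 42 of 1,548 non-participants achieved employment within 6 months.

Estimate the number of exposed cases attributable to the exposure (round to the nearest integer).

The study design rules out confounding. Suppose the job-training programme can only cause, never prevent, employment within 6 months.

p₁ = P(outcome | exposed) = 71/592 = 0.11993
p₀ = P(outcome | unexposed) = 42/1548 = 0.027132
PN = (p₁ − p₀)/p₁ = (0.11993 − 0.027132) / 0.11993 ≈ 0.77377.
Attributable cases ≈ PN × (exposed cases) = 0.77377 × 71 ≈ 54.94.

about 55 cases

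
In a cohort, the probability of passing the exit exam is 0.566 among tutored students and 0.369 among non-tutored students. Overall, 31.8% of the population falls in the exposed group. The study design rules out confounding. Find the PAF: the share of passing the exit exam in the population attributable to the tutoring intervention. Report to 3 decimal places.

PAF ≈ 0.145

Let p₁ = 0.566, p₀ = 0.369.
Overall risk P(Y=1) = π·p₁ + (1−π)·p₀ = 0.318×0.566 + 0.682×0.369 = 0.43165.
Under exogeneity, PAF = [P(Y=1) − p₀] / P(Y=1).
PAF = (0.43165 − 0.369) / 0.43165 ≈ 0.1451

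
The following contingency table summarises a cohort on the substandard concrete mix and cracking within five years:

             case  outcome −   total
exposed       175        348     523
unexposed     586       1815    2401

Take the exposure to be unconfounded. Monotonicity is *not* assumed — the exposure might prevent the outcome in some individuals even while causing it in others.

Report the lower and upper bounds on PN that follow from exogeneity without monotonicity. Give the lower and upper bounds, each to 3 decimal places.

0.271 ≤ PN ≤ 1.000

p₁ = P(outcome | exposed) = 175/523 = 0.33461
p₀ = P(outcome | unexposed) = 586/2401 = 0.24406
Under exogeneity alone the bounds on PN are max{0,(p₁−p₀)/p₁} ≤ PN ≤ min{1,(1−p₀)/p₁}.
  lower = (p₁ − p₀)/p₁ = 0.090543 / 0.33461 ≈ 0.2706
  upper = min{1, (1 − p₀)/p₁} = 0.75594 / 0.33461 ≈ 2.2592 → capped at 1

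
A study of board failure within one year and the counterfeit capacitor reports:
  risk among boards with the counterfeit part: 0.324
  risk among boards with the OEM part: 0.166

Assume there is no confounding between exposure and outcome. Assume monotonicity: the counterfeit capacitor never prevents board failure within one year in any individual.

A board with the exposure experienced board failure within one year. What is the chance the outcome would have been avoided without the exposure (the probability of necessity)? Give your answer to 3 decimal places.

PN ≈ 0.488

Let p₁ = 0.324, p₀ = 0.166.
Under exogeneity and monotonicity, PN = (p₁ − p₀) / p₁.
PN = (0.324 − 0.166) / 0.324 = 0.158 / 0.324 ≈ 0.4877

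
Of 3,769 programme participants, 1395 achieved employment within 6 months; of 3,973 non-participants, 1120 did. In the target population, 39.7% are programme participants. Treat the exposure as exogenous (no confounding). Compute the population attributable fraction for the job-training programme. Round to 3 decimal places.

PAF ≈ 0.111

p₁ = P(outcome | exposed) = 1395/3769 = 0.37012
p₀ = P(outcome | unexposed) = 1120/3973 = 0.2819
Overall risk P(Y=1) = π·p₁ + (1−π)·p₀ = 0.397×0.37012 + 0.603×0.2819 = 0.31693.
Under exogeneity, PAF = [P(Y=1) − p₀] / P(Y=1).
PAF = (0.31693 − 0.2819) / 0.31693 ≈ 0.1105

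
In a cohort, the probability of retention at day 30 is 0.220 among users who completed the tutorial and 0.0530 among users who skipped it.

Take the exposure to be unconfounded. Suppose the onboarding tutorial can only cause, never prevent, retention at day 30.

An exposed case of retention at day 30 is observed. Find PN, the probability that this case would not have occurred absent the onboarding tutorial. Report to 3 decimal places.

PN ≈ 0.759

Let p₁ = 0.22, p₀ = 0.053.
Under exogeneity and monotonicity, PN = (p₁ − p₀) / p₁.
PN = (0.22 − 0.053) / 0.22 = 0.167 / 0.22 ≈ 0.7591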